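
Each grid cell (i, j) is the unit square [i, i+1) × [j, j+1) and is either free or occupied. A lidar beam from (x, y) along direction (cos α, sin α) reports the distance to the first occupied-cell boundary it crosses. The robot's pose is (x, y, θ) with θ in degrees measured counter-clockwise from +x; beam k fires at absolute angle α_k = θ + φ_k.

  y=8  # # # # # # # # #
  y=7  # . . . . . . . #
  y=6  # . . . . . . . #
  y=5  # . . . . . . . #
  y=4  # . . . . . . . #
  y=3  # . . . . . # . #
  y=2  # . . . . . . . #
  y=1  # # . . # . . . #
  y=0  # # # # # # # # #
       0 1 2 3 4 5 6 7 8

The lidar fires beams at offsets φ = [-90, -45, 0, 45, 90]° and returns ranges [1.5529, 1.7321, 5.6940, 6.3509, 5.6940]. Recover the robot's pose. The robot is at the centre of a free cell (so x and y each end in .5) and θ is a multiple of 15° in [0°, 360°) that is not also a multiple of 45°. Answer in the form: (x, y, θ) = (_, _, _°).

(x, y, θ) = (6.5, 6.5, 165°)

Enumerate (i+0.5, j+0.5, θ) over the 46 free cells and 16 admissible headings. For each, cast all 5 beams and compare to the given ranges.
  (6.5, 2.5, 345°): beam 3 = 1.5529 ≠ 5.6940 ✗
  (2.5, 6.5, 30°): beam 1 = 6.3509 ≠ 1.5529 ✗
  (1.5, 3.5, 330°): beam 1 = 1.0000 ≠ 1.5529 ✗
  (3.5, 3.5, 150°): beam 1 = 5.1962 ≠ 1.5529 ✗
  …
  (6.5, 6.5, 165°): r_1=1.5529, r_2=1.7321, r_3=5.6940, r_4=6.3509, r_5=5.6940 — all match ✓
No second candidate reproduces the full scan.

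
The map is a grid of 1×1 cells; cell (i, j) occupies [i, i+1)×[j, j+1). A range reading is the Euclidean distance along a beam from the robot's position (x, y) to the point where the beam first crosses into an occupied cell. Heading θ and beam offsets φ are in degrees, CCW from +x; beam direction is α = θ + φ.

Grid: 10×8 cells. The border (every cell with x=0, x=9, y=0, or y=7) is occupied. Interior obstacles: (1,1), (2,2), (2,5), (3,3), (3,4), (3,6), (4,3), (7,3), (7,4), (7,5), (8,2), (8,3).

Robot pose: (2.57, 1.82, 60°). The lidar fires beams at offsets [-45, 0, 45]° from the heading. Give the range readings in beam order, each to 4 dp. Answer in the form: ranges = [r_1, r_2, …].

beam 1: φ=-45°, α=15°
  direction (0.9659, 0.2588); cell (2,1); t to first gridline: x 0.4452, y 0.6955 (then +1.0353 / +3.8637)
    (3,1) via x @ 0.4452
    (3,2) via y @ 0.6955
    (4,2) via x @ 1.4804
    (5,2) via x @ 2.5157
    (6,2) via x @ 3.5510
    (6,3) via y @ 4.5592
    (7,3) via x @ 4.5863  # hit
  → r_1 = 4.5863
beam 2: φ=0°, α=60°
  direction (0.5000, 0.8660); cell (2,1); t to first gridline: x 0.8600, y 0.2078 (then +2.0000 / +1.1547)
    (2,2) via y @ 0.2078  # hit
  → r_2 = 0.2078
beam 3: φ=45°, α=105°
  direction (-0.2588, 0.9659); cell (2,1); t to first gridline: x 2.2023, y 0.1863 (then +3.8637 / +1.0353)
    (2,2) via y @ 0.1863  # hit
  → r_3 = 0.1863

ranges = [4.5863, 0.2078, 0.1863]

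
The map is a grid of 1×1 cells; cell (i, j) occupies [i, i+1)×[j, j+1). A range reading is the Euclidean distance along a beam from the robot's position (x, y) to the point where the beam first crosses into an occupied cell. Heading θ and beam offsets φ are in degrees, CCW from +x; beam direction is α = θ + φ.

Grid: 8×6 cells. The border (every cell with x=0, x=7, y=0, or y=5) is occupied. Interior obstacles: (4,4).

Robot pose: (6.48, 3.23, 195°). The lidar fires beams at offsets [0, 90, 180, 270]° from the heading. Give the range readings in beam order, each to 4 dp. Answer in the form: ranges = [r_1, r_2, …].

ranges = [5.6733, 2.0091, 0.5383, 1.8324]

beam 1: φ=0°, α=195°
  cosα=-0.9659 sinα=-0.2588 | (6,3) | tMaxX 0.4969 tMaxY 0.8887 | tΔX 1.0353 tΔY 3.8637
    t=0.4969 [x] (5,3)
    t=0.8887 [y] (5,2)
    t=1.5322 [x] (4,2)
    t=2.5675 [x] (3,2)
    t=3.6028 [x] (2,2)
    t=4.6380 [x] (1,2)
    t=4.7524 [y] (1,1)
    t=5.6733 [x] (0,1) — stop
  → r_1 = 5.6733
beam 2: φ=90°, α=285°
  cosα=0.2588 sinα=-0.9659 | (6,3) | tMaxX 2.0091 tMaxY 0.2381 | tΔX 3.8637 tΔY 1.0353
    t=0.2381 [y] (6,2)
    t=1.2734 [y] (6,1)
    t=2.0091 [x] (7,1) — stop
  → r_2 = 2.0091
beam 3: φ=180°, α=15°
  cosα=0.9659 sinα=0.2588 | (6,3) | tMaxX 0.5383 tMaxY 2.9751 | tΔX 1.0353 tΔY 3.8637
    t=0.5383 [x] (7,3) — stop
  → r_3 = 0.5383
beam 4: φ=270°, α=105°
  cosα=-0.2588 sinα=0.9659 | (6,3) | tMaxX 1.8546 tMaxY 0.7972 | tΔX 3.8637 tΔY 1.0353
    t=0.7972 [y] (6,4)
    t=1.8324 [y] (6,5) — stop
  → r_4 = 1.8324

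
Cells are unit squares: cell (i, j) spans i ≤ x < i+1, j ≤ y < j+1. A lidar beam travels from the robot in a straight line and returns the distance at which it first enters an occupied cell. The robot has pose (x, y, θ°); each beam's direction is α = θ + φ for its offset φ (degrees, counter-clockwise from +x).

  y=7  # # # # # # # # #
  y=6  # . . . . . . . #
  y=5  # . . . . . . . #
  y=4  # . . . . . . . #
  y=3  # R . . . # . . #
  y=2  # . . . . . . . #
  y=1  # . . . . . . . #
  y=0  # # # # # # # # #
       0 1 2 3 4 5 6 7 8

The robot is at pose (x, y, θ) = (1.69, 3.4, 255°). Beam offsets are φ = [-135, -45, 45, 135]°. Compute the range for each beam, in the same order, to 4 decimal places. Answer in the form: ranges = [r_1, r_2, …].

ranges = [1.3800, 0.7967, 2.7713, 7.2000]

beam 1: φ=-135°, α=120°
  d=(-0.5000,0.8660)  start (1,3)  tX=1.3800 tY=0.6928  stride 1/|dx|=2.0000 1/|dy|=1.1547
    cross y-line → (1,4), t=0.6928
    cross x-line → (0,4), t=1.3800 (wall)
  → r_1 = 1.3800
beam 2: φ=-45°, α=210°
  d=(-0.8660,-0.5000)  start (1,3)  tX=0.7967 tY=0.8000  stride 1/|dx|=1.1547 1/|dy|=2.0000
    cross x-line → (0,3), t=0.7967 (wall)
  → r_2 = 0.7967
beam 3: φ=45°, α=300°
  d=(0.5000,-0.8660)  start (1,3)  tX=0.6200 tY=0.4619  stride 1/|dx|=2.0000 1/|dy|=1.1547
    cross y-line → (1,2), t=0.4619
    cross x-line → (2,2), t=0.6200
    cross y-line → (2,1), t=1.6166
    cross x-line → (3,1), t=2.6200
    cross y-line → (3,0), t=2.7713 (wall)
  → r_3 = 2.7713
beam 4: φ=135°, α=30°
  d=(0.8660,0.5000)  start (1,3)  tX=0.3580 tY=1.2000  stride 1/|dx|=1.1547 1/|dy|=2.0000
    cross x-line → (2,3), t=0.3580
    cross y-line → (2,4), t=1.2000
    cross x-line → (3,4), t=1.5127
    cross x-line → (4,4), t=2.6674
    cross y-line → (4,5), t=3.2000
    cross x-line → (5,5), t=3.8221
    cross x-line → (6,5), t=4.9768
    cross y-line → (6,6), t=5.2000
    cross x-line → (7,6), t=6.1315
    cross y-line → (7,7), t=7.2000 (wall)
  → r_4 = 7.2000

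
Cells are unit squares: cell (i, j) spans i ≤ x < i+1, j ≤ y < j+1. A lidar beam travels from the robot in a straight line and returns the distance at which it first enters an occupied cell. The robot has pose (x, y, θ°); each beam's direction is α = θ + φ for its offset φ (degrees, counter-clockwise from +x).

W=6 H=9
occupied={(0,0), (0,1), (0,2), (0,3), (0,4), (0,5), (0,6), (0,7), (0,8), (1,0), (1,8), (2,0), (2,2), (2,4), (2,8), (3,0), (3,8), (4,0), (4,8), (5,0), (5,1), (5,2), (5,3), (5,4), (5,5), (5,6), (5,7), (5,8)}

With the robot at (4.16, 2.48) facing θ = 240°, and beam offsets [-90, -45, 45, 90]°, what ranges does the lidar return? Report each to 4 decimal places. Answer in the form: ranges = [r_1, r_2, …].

beam 1: φ=-90°, α=150°
  dir = (cos 150°, sin 150°) = (-0.8660, 0.5000); from cell (4,2)
  next x-line at t=0.1848, next y-line at t=1.0400; Δt_x=1.1547, Δt_y=2.0000
    x: enter (3,2) at t=0.1848
    y: enter (3,3) at t=1.0400
    x: enter (2,3) at t=1.3395
    x: enter (1,3) at t=2.4942
    y: enter (1,4) at t=3.0400
    x: enter (0,4) at t=3.6489 ← occupied
  → r_1 = 3.6489
beam 2: φ=-45°, α=195°
  dir = (cos 195°, sin 195°) = (-0.9659, -0.2588); from cell (4,2)
  next x-line at t=0.1656, next y-line at t=1.8546; Δt_x=1.0353, Δt_y=3.8637
    x: enter (3,2) at t=0.1656
    x: enter (2,2) at t=1.2009 ← occupied
  → r_2 = 1.2009
beam 3: φ=45°, α=285°
  dir = (cos 285°, sin 285°) = (0.2588, -0.9659); from cell (4,2)
  next x-line at t=3.2455, next y-line at t=0.4969; Δt_x=3.8637, Δt_y=1.0353
    y: enter (4,1) at t=0.4969
    y: enter (4,0) at t=1.5322 ← occupied
  → r_3 = 1.5322
beam 4: φ=90°, α=330°
  dir = (cos 330°, sin 330°) = (0.8660, -0.5000); from cell (4,2)
  next x-line at t=0.9699, next y-line at t=0.9600; Δt_x=1.1547, Δt_y=2.0000
    y: enter (4,1) at t=0.9600
    x: enter (5,1) at t=0.9699 ← occupied
  → r_4 = 0.9699

ranges = [3.6489, 1.2009, 1.5322, 0.9699]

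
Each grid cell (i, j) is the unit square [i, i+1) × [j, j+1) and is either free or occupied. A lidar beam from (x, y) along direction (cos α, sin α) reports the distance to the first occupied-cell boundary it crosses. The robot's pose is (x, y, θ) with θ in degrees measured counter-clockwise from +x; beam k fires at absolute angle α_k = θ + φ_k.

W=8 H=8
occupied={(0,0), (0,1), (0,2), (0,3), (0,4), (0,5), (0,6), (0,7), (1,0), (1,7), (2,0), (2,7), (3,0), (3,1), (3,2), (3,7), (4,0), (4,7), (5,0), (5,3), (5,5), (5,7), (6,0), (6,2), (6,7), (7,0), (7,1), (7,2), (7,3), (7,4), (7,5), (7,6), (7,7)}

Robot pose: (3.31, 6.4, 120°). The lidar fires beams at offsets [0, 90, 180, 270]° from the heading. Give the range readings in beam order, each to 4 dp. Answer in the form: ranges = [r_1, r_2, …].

beam 1: φ=0°, α=120°
  direction (-0.5000, 0.8660); cell (3,6); t to first gridline: x 0.6200, y 0.6928 (then +2.0000 / +1.1547)
    (2,6) via x @ 0.6200
    (2,7) via y @ 0.6928  # hit
  → r_1 = 0.6928
beam 2: φ=90°, α=210°
  direction (-0.8660, -0.5000); cell (3,6); t to first gridline: x 0.3580, y 0.8000 (then +1.1547 / +2.0000)
    (2,6) via x @ 0.3580
    (2,5) via y @ 0.8000
    (1,5) via x @ 1.5127
    (0,5) via x @ 2.6674  # hit
  → r_2 = 2.6674
beam 3: φ=180°, α=300°
  direction (0.5000, -0.8660); cell (3,6); t to first gridline: x 1.3800, y 0.4619 (then +2.0000 / +1.1547)
    (3,5) via y @ 0.4619
    (4,5) via x @ 1.3800
    (4,4) via y @ 1.6166
    (4,3) via y @ 2.7713
    (5,3) via x @ 3.3800  # hit
  → r_3 = 3.3800
beam 4: φ=270°, α=30°
  direction (0.8660, 0.5000); cell (3,6); t to first gridline: x 0.7967, y 1.2000 (then +1.1547 / +2.0000)
    (4,6) via x @ 0.7967
    (4,7) via y @ 1.2000  # hit
  → r_4 = 1.2000

ranges = [0.6928, 2.6674, 3.3800, 1.2000]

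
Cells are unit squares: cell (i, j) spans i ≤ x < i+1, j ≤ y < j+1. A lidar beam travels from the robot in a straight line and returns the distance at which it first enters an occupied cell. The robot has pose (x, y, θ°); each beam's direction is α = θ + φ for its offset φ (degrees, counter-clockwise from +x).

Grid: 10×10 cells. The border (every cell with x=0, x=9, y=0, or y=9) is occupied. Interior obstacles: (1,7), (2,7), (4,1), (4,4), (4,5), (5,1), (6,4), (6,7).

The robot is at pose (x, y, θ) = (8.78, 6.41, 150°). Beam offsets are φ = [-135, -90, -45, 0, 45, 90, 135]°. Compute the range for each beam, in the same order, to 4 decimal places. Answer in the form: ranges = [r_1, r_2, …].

ranges = [0.2278, 0.4400, 2.6814, 2.0554, 3.9133, 5.5600, 0.8500]

beam 1: φ=-135°, α=15°
  d=(0.9659,0.2588)  start (8,6)  tX=0.2278 tY=2.2796  stride 1/|dx|=1.0353 1/|dy|=3.8637
    cross x-line → (9,6), t=0.2278 (wall)
  → r_1 = 0.2278
beam 2: φ=-90°, α=60°
  d=(0.5000,0.8660)  start (8,6)  tX=0.4400 tY=0.6813  stride 1/|dx|=2.0000 1/|dy|=1.1547
    cross x-line → (9,6), t=0.4400 (wall)
  → r_2 = 0.4400
beam 3: φ=-45°, α=105°
  d=(-0.2588,0.9659)  start (8,6)  tX=3.0137 tY=0.6108  stride 1/|dx|=3.8637 1/|dy|=1.0353
    cross y-line → (8,7), t=0.6108
    cross y-line → (8,8), t=1.6461
    cross y-line → (8,9), t=2.6814 (wall)
  → r_3 = 2.6814
beam 4: φ=0°, α=150°
  d=(-0.8660,0.5000)  start (8,6)  tX=0.9007 tY=1.1800  stride 1/|dx|=1.1547 1/|dy|=2.0000
    cross x-line → (7,6), t=0.9007
    cross y-line → (7,7), t=1.1800
    cross x-line → (6,7), t=2.0554 (wall)
  → r_4 = 2.0554
beam 5: φ=45°, α=195°
  d=(-0.9659,-0.2588)  start (8,6)  tX=0.8075 tY=1.5841  stride 1/|dx|=1.0353 1/|dy|=3.8637
    cross x-line → (7,6), t=0.8075
    cross y-line → (7,5), t=1.5841
    cross x-line → (6,5), t=1.8428
    cross x-line → (5,5), t=2.8781
    cross x-line → (4,5), t=3.9133 (wall)
  → r_5 = 3.9133
beam 6: φ=90°, α=240°
  d=(-0.5000,-0.8660)  start (8,6)  tX=1.5600 tY=0.4734  stride 1/|dx|=2.0000 1/|dy|=1.1547
    cross y-line → (8,5), t=0.4734
    cross x-line → (7,5), t=1.5600
    cross y-line → (7,4), t=1.6281
    cross y-line → (7,3), t=2.7828
    cross x-line → (6,3), t=3.5600
    cross y-line → (6,2), t=3.9375
    cross y-line → (6,1), t=5.0922
    cross x-line → (5,1), t=5.5600 (wall)
  → r_6 = 5.5600
beam 7: φ=135°, α=285°
  d=(0.2588,-0.9659)  start (8,6)  tX=0.8500 tY=0.4245  stride 1/|dx|=3.8637 1/|dy|=1.0353
    cross y-line → (8,5), t=0.4245
    cross x-line → (9,5), t=0.8500 (wall)
  → r_7 = 0.8500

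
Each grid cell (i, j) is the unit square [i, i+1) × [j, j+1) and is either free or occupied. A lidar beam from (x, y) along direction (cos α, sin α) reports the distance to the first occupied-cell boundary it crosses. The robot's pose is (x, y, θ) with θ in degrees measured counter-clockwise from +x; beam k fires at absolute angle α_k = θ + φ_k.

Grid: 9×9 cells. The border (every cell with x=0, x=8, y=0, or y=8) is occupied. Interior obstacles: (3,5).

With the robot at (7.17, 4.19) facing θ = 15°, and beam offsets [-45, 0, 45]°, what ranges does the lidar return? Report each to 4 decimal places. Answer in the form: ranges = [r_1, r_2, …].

beam 1: φ=-45°, α=330°
  cosα=0.8660 sinα=-0.5000 | (7,4) | tMaxX 0.9584 tMaxY 0.3800 | tΔX 1.1547 tΔY 2.0000
    t=0.3800 [y] (7,3)
    t=0.9584 [x] (8,3) — stop
  → r_1 = 0.9584
beam 2: φ=0°, α=15°
  cosα=0.9659 sinα=0.2588 | (7,4) | tMaxX 0.8593 tMaxY 3.1296 | tΔX 1.0353 tΔY 3.8637
    t=0.8593 [x] (8,4) — stop
  → r_2 = 0.8593
beam 3: φ=45°, α=60°
  cosα=0.5000 sinα=0.8660 | (7,4) | tMaxX 1.6600 tMaxY 0.9353 | tΔX 2.0000 tΔY 1.1547
    t=0.9353 [y] (7,5)
    t=1.6600 [x] (8,5) — stop
  → r_3 = 1.6600

ranges = [0.9584, 0.8593, 1.6600]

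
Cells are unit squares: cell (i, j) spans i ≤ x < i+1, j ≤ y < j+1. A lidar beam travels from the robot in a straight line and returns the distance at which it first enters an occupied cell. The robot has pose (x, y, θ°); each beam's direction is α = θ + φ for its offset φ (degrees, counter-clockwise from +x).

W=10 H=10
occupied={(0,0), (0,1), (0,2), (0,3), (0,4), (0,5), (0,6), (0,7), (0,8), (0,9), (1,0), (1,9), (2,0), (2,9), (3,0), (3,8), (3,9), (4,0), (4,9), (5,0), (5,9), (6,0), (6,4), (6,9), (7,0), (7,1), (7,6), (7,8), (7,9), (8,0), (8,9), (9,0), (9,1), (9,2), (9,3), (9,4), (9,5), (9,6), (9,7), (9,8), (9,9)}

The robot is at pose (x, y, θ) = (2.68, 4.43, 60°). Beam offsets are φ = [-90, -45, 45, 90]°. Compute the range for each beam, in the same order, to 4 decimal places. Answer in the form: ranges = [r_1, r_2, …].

beam 1: φ=-90°, α=330°
  direction (0.8660, -0.5000); cell (2,4); t to first gridline: x 0.3695, y 0.8600 (then +1.1547 / +2.0000)
    (3,4) via x @ 0.3695
    (3,3) via y @ 0.8600
    (4,3) via x @ 1.5242
    (5,3) via x @ 2.6789
    (5,2) via y @ 2.8600
    (6,2) via x @ 3.8336
    (6,1) via y @ 4.8600
    (7,1) via x @ 4.9883  # hit
  → r_1 = 4.9883
beam 2: φ=-45°, α=15°
  direction (0.9659, 0.2588); cell (2,4); t to first gridline: x 0.3313, y 2.2023 (then +1.0353 / +3.8637)
    (3,4) via x @ 0.3313
    (4,4) via x @ 1.3666
    (4,5) via y @ 2.2023
    (5,5) via x @ 2.4018
    (6,5) via x @ 3.4371
    (7,5) via x @ 4.4724
    (8,5) via x @ 5.5077
    (8,6) via y @ 6.0660
    (9,6) via x @ 6.5429  # hit
  → r_2 = 6.5429
beam 3: φ=45°, α=105°
  direction (-0.2588, 0.9659); cell (2,4); t to first gridline: x 2.6273, y 0.5901 (then +3.8637 / +1.0353)
    (2,5) via y @ 0.5901
    (2,6) via y @ 1.6254
    (1,6) via x @ 2.6273
    (1,7) via y @ 2.6607
    (1,8) via y @ 3.6959
    (1,9) via y @ 4.7312  # hit
  → r_3 = 4.7312
beam 4: φ=90°, α=150°
  direction (-0.8660, 0.5000); cell (2,4); t to first gridline: x 0.7852, y 1.1400 (then +1.1547 / +2.0000)
    (1,4) via x @ 0.7852
    (1,5) via y @ 1.1400
    (0,5) via x @ 1.9399  # hit
  → r_4 = 1.9399

ranges = [4.9883, 6.5429, 4.7312, 1.9399]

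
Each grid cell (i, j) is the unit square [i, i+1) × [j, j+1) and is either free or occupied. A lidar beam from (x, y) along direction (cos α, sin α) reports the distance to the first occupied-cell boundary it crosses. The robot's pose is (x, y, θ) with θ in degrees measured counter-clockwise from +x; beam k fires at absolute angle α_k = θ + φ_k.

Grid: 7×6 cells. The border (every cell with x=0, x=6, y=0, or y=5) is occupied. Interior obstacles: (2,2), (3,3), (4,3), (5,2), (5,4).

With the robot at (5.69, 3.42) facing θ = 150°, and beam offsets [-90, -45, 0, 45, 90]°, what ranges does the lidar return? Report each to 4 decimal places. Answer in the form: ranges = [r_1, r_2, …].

ranges = [0.6200, 0.6005, 0.7967, 0.7143, 0.4850]

beam 1: φ=-90°, α=60°
  cosα=0.5000 sinα=0.8660 | (5,3) | tMaxX 0.6200 tMaxY 0.6697 | tΔX 2.0000 tΔY 1.1547
    t=0.6200 [x] (6,3) — stop
  → r_1 = 0.6200
beam 2: φ=-45°, α=105°
  cosα=-0.2588 sinα=0.9659 | (5,3) | tMaxX 2.6660 tMaxY 0.6005 | tΔX 3.8637 tΔY 1.0353
    t=0.6005 [y] (5,4) — stop
  → r_2 = 0.6005
beam 3: φ=0°, α=150°
  cosα=-0.8660 sinα=0.5000 | (5,3) | tMaxX 0.7967 tMaxY 1.1600 | tΔX 1.1547 tΔY 2.0000
    t=0.7967 [x] (4,3) — stop
  → r_3 = 0.7967
beam 4: φ=45°, α=195°
  cosα=-0.9659 sinα=-0.2588 | (5,3) | tMaxX 0.7143 tMaxY 1.6228 | tΔX 1.0353 tΔY 3.8637
    t=0.7143 [x] (4,3) — stop
  → r_4 = 0.7143
beam 5: φ=90°, α=240°
  cosα=-0.5000 sinα=-0.8660 | (5,3) | tMaxX 1.3800 tMaxY 0.4850 | tΔX 2.0000 tΔY 1.1547
    t=0.4850 [y] (5,2) — stop
  → r_5 = 0.4850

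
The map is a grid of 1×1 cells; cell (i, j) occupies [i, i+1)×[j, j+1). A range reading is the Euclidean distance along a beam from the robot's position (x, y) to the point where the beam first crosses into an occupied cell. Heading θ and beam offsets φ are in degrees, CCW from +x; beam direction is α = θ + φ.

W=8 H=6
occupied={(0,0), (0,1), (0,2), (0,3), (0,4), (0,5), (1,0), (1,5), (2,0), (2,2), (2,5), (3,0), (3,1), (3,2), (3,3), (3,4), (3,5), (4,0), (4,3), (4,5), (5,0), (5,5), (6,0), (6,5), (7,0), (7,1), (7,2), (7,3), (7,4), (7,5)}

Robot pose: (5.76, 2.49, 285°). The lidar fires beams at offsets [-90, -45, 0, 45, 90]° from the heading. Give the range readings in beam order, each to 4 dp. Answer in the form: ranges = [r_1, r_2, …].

ranges = [1.8221, 1.7205, 1.5426, 1.4318, 1.2837]

beam 1: φ=-90°, α=195°
  cosα=-0.9659 sinα=-0.2588 | (5,2) | tMaxX 0.7868 tMaxY 1.8932 | tΔX 1.0353 tΔY 3.8637
    t=0.7868 [x] (4,2)
    t=1.8221 [x] (3,2) — stop
  → r_1 = 1.8221
beam 2: φ=-45°, α=240°
  cosα=-0.5000 sinα=-0.8660 | (5,2) | tMaxX 1.5200 tMaxY 0.5658 | tΔX 2.0000 tΔY 1.1547
    t=0.5658 [y] (5,1)
    t=1.5200 [x] (4,1)
    t=1.7205 [y] (4,0) — stop
  → r_2 = 1.7205
beam 3: φ=0°, α=285°
  cosα=0.2588 sinα=-0.9659 | (5,2) | tMaxX 0.9273 tMaxY 0.5073 | tΔX 3.8637 tΔY 1.0353
    t=0.5073 [y] (5,1)
    t=0.9273 [x] (6,1)
    t=1.5426 [y] (6,0) — stop
  → r_3 = 1.5426
beam 4: φ=45°, α=330°
  cosα=0.8660 sinα=-0.5000 | (5,2) | tMaxX 0.2771 tMaxY 0.9800 | tΔX 1.1547 tΔY 2.0000
    t=0.2771 [x] (6,2)
    t=0.9800 [y] (6,1)
    t=1.4318 [x] (7,1) — stop
  → r_4 = 1.4318
beam 5: φ=90°, α=15°
  cosα=0.9659 sinα=0.2588 | (5,2) | tMaxX 0.2485 tMaxY 1.9705 | tΔX 1.0353 tΔY 3.8637
    t=0.2485 [x] (6,2)
    t=1.2837 [x] (7,2) — stop
  → r_5 = 1.2837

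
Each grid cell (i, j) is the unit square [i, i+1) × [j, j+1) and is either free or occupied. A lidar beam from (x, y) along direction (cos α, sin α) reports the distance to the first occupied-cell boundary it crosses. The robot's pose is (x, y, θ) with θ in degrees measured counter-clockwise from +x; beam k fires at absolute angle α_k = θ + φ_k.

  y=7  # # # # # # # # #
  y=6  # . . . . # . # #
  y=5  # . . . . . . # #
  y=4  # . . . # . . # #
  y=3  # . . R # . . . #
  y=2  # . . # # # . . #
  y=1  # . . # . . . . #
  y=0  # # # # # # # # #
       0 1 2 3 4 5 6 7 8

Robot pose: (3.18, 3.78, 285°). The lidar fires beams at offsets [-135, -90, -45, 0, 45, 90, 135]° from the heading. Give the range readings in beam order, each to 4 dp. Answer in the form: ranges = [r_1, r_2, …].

ranges = [2.5172, 2.2569, 3.2101, 0.8075, 0.9469, 0.8489, 3.6400]

beam 1: φ=-135°, α=150°
  direction (-0.8660, 0.5000); cell (3,3); t to first gridline: x 0.2078, y 0.4400 (then +1.1547 / +2.0000)
    (2,3) via x @ 0.2078
    (2,4) via y @ 0.4400
    (1,4) via x @ 1.3625
    (1,5) via y @ 2.4400
    (0,5) via x @ 2.5172  # hit
  → r_1 = 2.5172
beam 2: φ=-90°, α=195°
  direction (-0.9659, -0.2588); cell (3,3); t to first gridline: x 0.1863, y 3.0137 (then +1.0353 / +3.8637)
    (2,3) via x @ 0.1863
    (1,3) via x @ 1.2216
    (0,3) via x @ 2.2569  # hit
  → r_2 = 2.2569
beam 3: φ=-45°, α=240°
  direction (-0.5000, -0.8660); cell (3,3); t to first gridline: x 0.3600, y 0.9007 (then +2.0000 / +1.1547)
    (2,3) via x @ 0.3600
    (2,2) via y @ 0.9007
    (2,1) via y @ 2.0554
    (1,1) via x @ 2.3600
    (1,0) via y @ 3.2101  # hit
  → r_3 = 3.2101
beam 4: φ=0°, α=285°
  direction (0.2588, -0.9659); cell (3,3); t to first gridline: x 3.1682, y 0.8075 (then +3.8637 / +1.0353)
    (3,2) via y @ 0.8075  # hit
  → r_4 = 0.8075
beam 5: φ=45°, α=330°
  direction (0.8660, -0.5000); cell (3,3); t to first gridline: x 0.9469, y 1.5600 (then +1.1547 / +2.0000)
    (4,3) via x @ 0.9469  # hit
  → r_5 = 0.9469
beam 6: φ=90°, α=15°
  direction (0.9659, 0.2588); cell (3,3); t to first gridline: x 0.8489, y 0.8500 (then +1.0353 / +3.8637)
    (4,3) via x @ 0.8489  # hit
  → r_6 = 0.8489
beam 7: φ=135°, α=60°
  direction (0.5000, 0.8660); cell (3,3); t to first gridline: x 1.6400, y 0.2540 (then +2.0000 / +1.1547)
    (3,4) via y @ 0.2540
    (3,5) via y @ 1.4087
    (4,5) via x @ 1.6400
    (4,6) via y @ 2.5634
    (5,6) via x @ 3.6400  # hit
  → r_7 = 3.6400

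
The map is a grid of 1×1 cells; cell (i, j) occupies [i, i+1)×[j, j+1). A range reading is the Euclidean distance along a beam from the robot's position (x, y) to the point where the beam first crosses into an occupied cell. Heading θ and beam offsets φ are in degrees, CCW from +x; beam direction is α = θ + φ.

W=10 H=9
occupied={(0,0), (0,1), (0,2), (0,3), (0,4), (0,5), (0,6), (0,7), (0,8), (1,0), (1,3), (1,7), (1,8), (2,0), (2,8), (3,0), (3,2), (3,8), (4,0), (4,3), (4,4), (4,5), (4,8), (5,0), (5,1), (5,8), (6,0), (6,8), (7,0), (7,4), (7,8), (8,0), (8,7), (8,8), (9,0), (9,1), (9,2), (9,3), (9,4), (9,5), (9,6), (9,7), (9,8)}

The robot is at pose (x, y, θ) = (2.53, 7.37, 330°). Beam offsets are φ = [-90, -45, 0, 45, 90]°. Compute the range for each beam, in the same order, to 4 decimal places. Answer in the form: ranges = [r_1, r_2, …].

ranges = [3.0600, 4.5242, 2.7400, 2.4341, 0.7275]

beam 1: φ=-90°, α=240°
  cosα=-0.5000 sinα=-0.8660 | (2,7) | tMaxX 1.0600 tMaxY 0.4272 | tΔX 2.0000 tΔY 1.1547
    t=0.4272 [y] (2,6)
    t=1.0600 [x] (1,6)
    t=1.5819 [y] (1,5)
    t=2.7366 [y] (1,4)
    t=3.0600 [x] (0,4) — stop
  → r_1 = 3.0600
beam 2: φ=-45°, α=285°
  cosα=0.2588 sinα=-0.9659 | (2,7) | tMaxX 1.8159 tMaxY 0.3831 | tΔX 3.8637 tΔY 1.0353
    t=0.3831 [y] (2,6)
    t=1.4183 [y] (2,5)
    t=1.8159 [x] (3,5)
    t=2.4536 [y] (3,4)
    t=3.4889 [y] (3,3)
    t=4.5242 [y] (3,2) — stop
  → r_2 = 4.5242
beam 3: φ=0°, α=330°
  cosα=0.8660 sinα=-0.5000 | (2,7) | tMaxX 0.5427 tMaxY 0.7400 | tΔX 1.1547 tΔY 2.0000
    t=0.5427 [x] (3,7)
    t=0.7400 [y] (3,6)
    t=1.6974 [x] (4,6)
    t=2.7400 [y] (4,5) — stop
  → r_3 = 2.7400
beam 4: φ=45°, α=15°
  cosα=0.9659 sinα=0.2588 | (2,7) | tMaxX 0.4866 tMaxY 2.4341 | tΔX 1.0353 tΔY 3.8637
    t=0.4866 [x] (3,7)
    t=1.5219 [x] (4,7)
    t=2.4341 [y] (4,8) — stop
  → r_4 = 2.4341
beam 5: φ=90°, α=60°
  cosα=0.5000 sinα=0.8660 | (2,7) | tMaxX 0.9400 tMaxY 0.7275 | tΔX 2.0000 tΔY 1.1547
    t=0.7275 [y] (2,8) — stop
  → r_5 = 0.7275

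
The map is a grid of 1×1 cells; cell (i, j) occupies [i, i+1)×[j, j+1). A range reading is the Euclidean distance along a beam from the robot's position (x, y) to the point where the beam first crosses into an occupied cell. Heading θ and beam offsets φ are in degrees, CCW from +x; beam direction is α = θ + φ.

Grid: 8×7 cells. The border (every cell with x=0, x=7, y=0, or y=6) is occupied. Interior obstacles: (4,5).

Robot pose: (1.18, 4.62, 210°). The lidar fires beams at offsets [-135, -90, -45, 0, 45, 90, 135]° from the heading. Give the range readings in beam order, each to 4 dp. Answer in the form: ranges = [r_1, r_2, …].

ranges = [1.4287, 0.3600, 0.1863, 0.2078, 0.6955, 4.1800, 6.0253]

beam 1: φ=-135°, α=75°
  d=(0.2588,0.9659)  start (1,4)  tX=3.1682 tY=0.3934  stride 1/|dx|=3.8637 1/|dy|=1.0353
    cross y-line → (1,5), t=0.3934
    cross y-line → (1,6), t=1.4287 (wall)
  → r_1 = 1.4287
beam 2: φ=-90°, α=120°
  d=(-0.5000,0.8660)  start (1,4)  tX=0.3600 tY=0.4388  stride 1/|dx|=2.0000 1/|dy|=1.1547
    cross x-line → (0,4), t=0.3600 (wall)
  → r_2 = 0.3600
beam 3: φ=-45°, α=165°
  d=(-0.9659,0.2588)  start (1,4)  tX=0.1863 tY=1.4682  stride 1/|dx|=1.0353 1/|dy|=3.8637
    cross x-line → (0,4), t=0.1863 (wall)
  → r_3 = 0.1863
beam 4: φ=0°, α=210°
  d=(-0.8660,-0.5000)  start (1,4)  tX=0.2078 tY=1.2400  stride 1/|dx|=1.1547 1/|dy|=2.0000
    cross x-line → (0,4), t=0.2078 (wall)
  → r_4 = 0.2078
beam 5: φ=45°, α=255°
  d=(-0.2588,-0.9659)  start (1,4)  tX=0.6955 tY=0.6419  stride 1/|dx|=3.8637 1/|dy|=1.0353
    cross y-line → (1,3), t=0.6419
    cross x-line → (0,3), t=0.6955 (wall)
  → r_5 = 0.6955
beam 6: φ=90°, α=300°
  d=(0.5000,-0.8660)  start (1,4)  tX=1.6400 tY=0.7159  stride 1/|dx|=2.0000 1/|dy|=1.1547
    cross y-line → (1,3), t=0.7159
    cross x-line → (2,3), t=1.6400
    cross y-line → (2,2), t=1.8706
    cross y-line → (2,1), t=3.0253
    cross x-line → (3,1), t=3.6400
    cross y-line → (3,0), t=4.1800 (wall)
  → r_6 = 4.1800
beam 7: φ=135°, α=345°
  d=(0.9659,-0.2588)  start (1,4)  tX=0.8489 tY=2.3955  stride 1/|dx|=1.0353 1/|dy|=3.8637
    cross x-line → (2,4), t=0.8489
    cross x-line → (3,4), t=1.8842
    cross y-line → (3,3), t=2.3955
    cross x-line → (4,3), t=2.9195
    cross x-line → (5,3), t=3.9548
    cross x-line → (6,3), t=4.9900
    cross x-line → (7,3), t=6.0253 (wall)
  → r_7 = 6.0253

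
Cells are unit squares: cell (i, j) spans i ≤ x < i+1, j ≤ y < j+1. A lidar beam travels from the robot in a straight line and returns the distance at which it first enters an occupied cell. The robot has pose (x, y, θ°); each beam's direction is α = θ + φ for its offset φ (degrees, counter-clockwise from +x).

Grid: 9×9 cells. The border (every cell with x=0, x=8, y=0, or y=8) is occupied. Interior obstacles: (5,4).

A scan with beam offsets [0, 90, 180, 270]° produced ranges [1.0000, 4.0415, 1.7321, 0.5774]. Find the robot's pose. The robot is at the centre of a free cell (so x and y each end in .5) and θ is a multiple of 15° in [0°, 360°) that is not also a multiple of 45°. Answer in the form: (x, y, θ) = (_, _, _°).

Candidates: 48 free-cell centres × 16 headings = 768 poses. Raycast each; keep the one whose scan matches to 4 dp.
  (1.5, 7.5, 285°): beam 1 = 6.7293 ≠ 1.0000 ✗
  (1.5, 3.5, 105°): beam 1 = 1.9319 ≠ 1.0000 ✗
  (4.5, 7.5, 60°): beam 1 = 0.5774 ≠ 1.0000 ✗
  …
  (1.5, 6.5, 240°): r_1=1.0000, r_2=4.0415, r_3=1.7321, r_4=0.5774 — all match ✓
Only this pose fits every beam.

(x, y, θ) = (1.5, 6.5, 240°)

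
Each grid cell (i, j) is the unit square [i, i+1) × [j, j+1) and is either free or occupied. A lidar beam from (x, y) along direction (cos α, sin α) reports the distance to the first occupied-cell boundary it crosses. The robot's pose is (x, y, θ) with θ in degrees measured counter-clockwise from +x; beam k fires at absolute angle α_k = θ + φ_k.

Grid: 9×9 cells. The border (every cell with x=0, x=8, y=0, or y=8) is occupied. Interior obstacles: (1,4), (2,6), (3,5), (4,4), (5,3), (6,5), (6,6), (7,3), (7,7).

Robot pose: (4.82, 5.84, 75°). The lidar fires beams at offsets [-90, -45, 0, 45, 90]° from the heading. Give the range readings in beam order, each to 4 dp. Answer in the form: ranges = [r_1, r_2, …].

beam 1: φ=-90°, α=345°
  dir = (cos 345°, sin 345°) = (0.9659, -0.2588); from cell (4,5)
  next x-line at t=0.1863, next y-line at t=3.2455; Δt_x=1.0353, Δt_y=3.8637
    x: enter (5,5) at t=0.1863
    x: enter (6,5) at t=1.2216 ← occupied
  → r_1 = 1.2216
beam 2: φ=-45°, α=30°
  dir = (cos 30°, sin 30°) = (0.8660, 0.5000); from cell (4,5)
  next x-line at t=0.2078, next y-line at t=0.3200; Δt_x=1.1547, Δt_y=2.0000
    x: enter (5,5) at t=0.2078
    y: enter (5,6) at t=0.3200
    x: enter (6,6) at t=1.3625 ← occupied
  → r_2 = 1.3625
beam 3: φ=0°, α=75°
  dir = (cos 75°, sin 75°) = (0.2588, 0.9659); from cell (4,5)
  next x-line at t=0.6955, next y-line at t=0.1656; Δt_x=3.8637, Δt_y=1.0353
    y: enter (4,6) at t=0.1656
    x: enter (5,6) at t=0.6955
    y: enter (5,7) at t=1.2009
    y: enter (5,8) at t=2.2362 ← occupied
  → r_3 = 2.2362
beam 4: φ=45°, α=120°
  dir = (cos 120°, sin 120°) = (-0.5000, 0.8660); from cell (4,5)
  next x-line at t=1.6400, next y-line at t=0.1848; Δt_x=2.0000, Δt_y=1.1547
    y: enter (4,6) at t=0.1848
    y: enter (4,7) at t=1.3395
    x: enter (3,7) at t=1.6400
    y: enter (3,8) at t=2.4942 ← occupied
  → r_4 = 2.4942
beam 5: φ=90°, α=165°
  dir = (cos 165°, sin 165°) = (-0.9659, 0.2588); from cell (4,5)
  next x-line at t=0.8489, next y-line at t=0.6182; Δt_x=1.0353, Δt_y=3.8637
    y: enter (4,6) at t=0.6182
    x: enter (3,6) at t=0.8489
    x: enter (2,6) at t=1.8842 ← occupied
  → r_5 = 1.8842

ranges = [1.2216, 1.3625, 2.2362, 2.4942, 1.8842]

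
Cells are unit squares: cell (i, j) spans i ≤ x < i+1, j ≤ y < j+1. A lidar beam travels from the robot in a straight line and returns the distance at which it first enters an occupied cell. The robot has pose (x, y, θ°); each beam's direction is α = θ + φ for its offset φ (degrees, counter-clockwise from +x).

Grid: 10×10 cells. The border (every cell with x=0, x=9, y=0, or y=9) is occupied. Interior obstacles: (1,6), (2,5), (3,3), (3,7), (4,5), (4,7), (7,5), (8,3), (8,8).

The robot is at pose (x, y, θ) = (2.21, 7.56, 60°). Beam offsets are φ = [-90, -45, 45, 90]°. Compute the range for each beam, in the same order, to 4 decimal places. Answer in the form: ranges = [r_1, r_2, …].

ranges = [0.9122, 0.8179, 1.4908, 1.3972]

beam 1: φ=-90°, α=330°
  d=(0.8660,-0.5000)  start (2,7)  tX=0.9122 tY=1.1200  stride 1/|dx|=1.1547 1/|dy|=2.0000
    cross x-line → (3,7), t=0.9122 (wall)
  → r_1 = 0.9122
beam 2: φ=-45°, α=15°
  d=(0.9659,0.2588)  start (2,7)  tX=0.8179 tY=1.7000  stride 1/|dx|=1.0353 1/|dy|=3.8637
    cross x-line → (3,7), t=0.8179 (wall)
  → r_2 = 0.8179
beam 3: φ=45°, α=105°
  d=(-0.2588,0.9659)  start (2,7)  tX=0.8114 tY=0.4555  stride 1/|dx|=3.8637 1/|dy|=1.0353
    cross y-line → (2,8), t=0.4555
    cross x-line → (1,8), t=0.8114
    cross y-line → (1,9), t=1.4908 (wall)
  → r_3 = 1.4908
beam 4: φ=90°, α=150°
  d=(-0.8660,0.5000)  start (2,7)  tX=0.2425 tY=0.8800  stride 1/|dx|=1.1547 1/|dy|=2.0000
    cross x-line → (1,7), t=0.2425
    cross y-line → (1,8), t=0.8800
    cross x-line → (0,8), t=1.3972 (wall)
  → r_4 = 1.3972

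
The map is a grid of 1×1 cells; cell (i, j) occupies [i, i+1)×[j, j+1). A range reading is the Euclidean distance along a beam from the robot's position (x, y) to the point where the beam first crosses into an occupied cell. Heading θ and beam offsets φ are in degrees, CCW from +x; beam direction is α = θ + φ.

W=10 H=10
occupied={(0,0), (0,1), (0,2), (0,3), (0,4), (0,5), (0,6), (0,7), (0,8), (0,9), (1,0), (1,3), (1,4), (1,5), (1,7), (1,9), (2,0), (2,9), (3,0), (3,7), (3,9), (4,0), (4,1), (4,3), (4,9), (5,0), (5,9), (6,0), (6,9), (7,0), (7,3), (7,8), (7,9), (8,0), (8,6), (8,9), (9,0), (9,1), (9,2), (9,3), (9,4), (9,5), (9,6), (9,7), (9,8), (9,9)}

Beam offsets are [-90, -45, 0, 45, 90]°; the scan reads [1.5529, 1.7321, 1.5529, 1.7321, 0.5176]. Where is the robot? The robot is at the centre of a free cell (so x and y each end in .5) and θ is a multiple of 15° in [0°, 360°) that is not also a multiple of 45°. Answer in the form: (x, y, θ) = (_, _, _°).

(x, y, θ) = (7.5, 2.5, 345°)

The pose lattice has 54·16 = 864 candidates. Test each by forward raycasting.
  (6.5, 1.5, 105°): beam 1 = 2.5882 ≠ 1.5529 ✗
  (8.5, 1.5, 300°): beam 1 = 1.0000 ≠ 1.5529 ✗
  (3.5, 8.5, 30°): beam 1 = 0.5774 ≠ 1.5529 ✗
  …
  (7.5, 2.5, 345°): r_1=1.5529, r_2=1.7321, r_3=1.5529, r_4=1.7321, r_5=0.5176 — all match ✓
No second candidate reproduces the full scan.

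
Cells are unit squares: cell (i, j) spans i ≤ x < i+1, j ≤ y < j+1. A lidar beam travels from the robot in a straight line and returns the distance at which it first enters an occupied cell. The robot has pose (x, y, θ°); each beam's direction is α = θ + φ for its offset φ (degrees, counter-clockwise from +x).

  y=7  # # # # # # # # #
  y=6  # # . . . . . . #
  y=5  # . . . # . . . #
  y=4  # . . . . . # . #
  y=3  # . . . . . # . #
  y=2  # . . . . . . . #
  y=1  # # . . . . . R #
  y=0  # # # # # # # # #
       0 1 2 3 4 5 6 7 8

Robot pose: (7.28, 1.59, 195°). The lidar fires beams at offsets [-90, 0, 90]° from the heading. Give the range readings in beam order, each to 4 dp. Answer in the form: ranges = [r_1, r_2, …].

beam 1: φ=-90°, α=105°
  d=(-0.2588,0.9659)  start (7,1)  tX=1.0818 tY=0.4245  stride 1/|dx|=3.8637 1/|dy|=1.0353
    cross y-line → (7,2), t=0.4245
    cross x-line → (6,2), t=1.0818
    cross y-line → (6,3), t=1.4597 (wall)
  → r_1 = 1.4597
beam 2: φ=0°, α=195°
  d=(-0.9659,-0.2588)  start (7,1)  tX=0.2899 tY=2.2796  stride 1/|dx|=1.0353 1/|dy|=3.8637
    cross x-line → (6,1), t=0.2899
    cross x-line → (5,1), t=1.3252
    cross y-line → (5,0), t=2.2796 (wall)
  → r_2 = 2.2796
beam 3: φ=90°, α=285°
  d=(0.2588,-0.9659)  start (7,1)  tX=2.7819 tY=0.6108  stride 1/|dx|=3.8637 1/|dy|=1.0353
    cross y-line → (7,0), t=0.6108 (wall)
  → r_3 = 0.6108

ranges = [1.4597, 2.2796, 0.6108]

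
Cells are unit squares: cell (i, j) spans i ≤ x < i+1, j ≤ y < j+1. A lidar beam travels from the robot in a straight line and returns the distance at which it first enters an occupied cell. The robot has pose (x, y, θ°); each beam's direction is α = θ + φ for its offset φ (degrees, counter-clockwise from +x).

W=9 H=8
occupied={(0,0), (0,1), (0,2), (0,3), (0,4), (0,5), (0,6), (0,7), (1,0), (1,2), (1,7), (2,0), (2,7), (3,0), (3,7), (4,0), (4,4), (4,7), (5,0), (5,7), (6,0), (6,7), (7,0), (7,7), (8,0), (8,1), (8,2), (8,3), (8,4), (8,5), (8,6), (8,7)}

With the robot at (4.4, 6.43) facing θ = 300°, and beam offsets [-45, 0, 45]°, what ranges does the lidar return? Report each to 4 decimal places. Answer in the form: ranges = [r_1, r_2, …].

ranges = [1.4804, 6.2700, 3.7270]

beam 1: φ=-45°, α=255°
  cosα=-0.2588 sinα=-0.9659 | (4,6) | tMaxX 1.5455 tMaxY 0.4452 | tΔX 3.8637 tΔY 1.0353
    t=0.4452 [y] (4,5)
    t=1.4804 [y] (4,4) — stop
  → r_1 = 1.4804
beam 2: φ=0°, α=300°
  cosα=0.5000 sinα=-0.8660 | (4,6) | tMaxX 1.2000 tMaxY 0.4965 | tΔX 2.0000 tΔY 1.1547
    t=0.4965 [y] (4,5)
    t=1.2000 [x] (5,5)
    t=1.6512 [y] (5,4)
    t=2.8059 [y] (5,3)
    t=3.2000 [x] (6,3)
    t=3.9606 [y] (6,2)
    t=5.1153 [y] (6,1)
    t=5.2000 [x] (7,1)
    t=6.2700 [y] (7,0) — stop
  → r_2 = 6.2700
beam 3: φ=45°, α=345°
  cosα=0.9659 sinα=-0.2588 | (4,6) | tMaxX 0.6212 tMaxY 1.6614 | tΔX 1.0353 tΔY 3.8637
    t=0.6212 [x] (5,6)
    t=1.6564 [x] (6,6)
    t=1.6614 [y] (6,5)
    t=2.6917 [x] (7,5)
    t=3.7270 [x] (8,5) — stop
  → r_3 = 3.7270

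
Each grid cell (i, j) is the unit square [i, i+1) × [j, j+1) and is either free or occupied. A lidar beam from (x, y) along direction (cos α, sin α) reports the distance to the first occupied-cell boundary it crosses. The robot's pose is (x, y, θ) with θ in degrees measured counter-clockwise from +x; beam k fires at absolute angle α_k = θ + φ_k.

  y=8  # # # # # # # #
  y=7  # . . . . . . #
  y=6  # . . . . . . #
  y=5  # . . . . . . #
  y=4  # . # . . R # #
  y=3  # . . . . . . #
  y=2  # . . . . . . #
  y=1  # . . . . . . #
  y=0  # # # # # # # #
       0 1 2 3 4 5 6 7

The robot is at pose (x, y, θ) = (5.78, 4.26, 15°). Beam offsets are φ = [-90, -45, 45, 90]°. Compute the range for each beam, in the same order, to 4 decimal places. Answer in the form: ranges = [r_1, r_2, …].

ranges = [3.3750, 0.2540, 0.4400, 3.8719]

beam 1: φ=-90°, α=285°
  d=(0.2588,-0.9659)  start (5,4)  tX=0.8500 tY=0.2692  stride 1/|dx|=3.8637 1/|dy|=1.0353
    cross y-line → (5,3), t=0.2692
    cross x-line → (6,3), t=0.8500
    cross y-line → (6,2), t=1.3044
    cross y-line → (6,1), t=2.3397
    cross y-line → (6,0), t=3.3750 (wall)
  → r_1 = 3.3750
beam 2: φ=-45°, α=330°
  d=(0.8660,-0.5000)  start (5,4)  tX=0.2540 tY=0.5200  stride 1/|dx|=1.1547 1/|dy|=2.0000
    cross x-line → (6,4), t=0.2540 (wall)
  → r_2 = 0.2540
beam 3: φ=45°, α=60°
  d=(0.5000,0.8660)  start (5,4)  tX=0.4400 tY=0.8545  stride 1/|dx|=2.0000 1/|dy|=1.1547
    cross x-line → (6,4), t=0.4400 (wall)
  → r_3 = 0.4400
beam 4: φ=90°, α=105°
  d=(-0.2588,0.9659)  start (5,4)  tX=3.0137 tY=0.7661  stride 1/|dx|=3.8637 1/|dy|=1.0353
    cross y-line → (5,5), t=0.7661
    cross y-line → (5,6), t=1.8014
    cross y-line → (5,7), t=2.8367
    cross x-line → (4,7), t=3.0137
    cross y-line → (4,8), t=3.8719 (wall)
  → r_4 = 3.8719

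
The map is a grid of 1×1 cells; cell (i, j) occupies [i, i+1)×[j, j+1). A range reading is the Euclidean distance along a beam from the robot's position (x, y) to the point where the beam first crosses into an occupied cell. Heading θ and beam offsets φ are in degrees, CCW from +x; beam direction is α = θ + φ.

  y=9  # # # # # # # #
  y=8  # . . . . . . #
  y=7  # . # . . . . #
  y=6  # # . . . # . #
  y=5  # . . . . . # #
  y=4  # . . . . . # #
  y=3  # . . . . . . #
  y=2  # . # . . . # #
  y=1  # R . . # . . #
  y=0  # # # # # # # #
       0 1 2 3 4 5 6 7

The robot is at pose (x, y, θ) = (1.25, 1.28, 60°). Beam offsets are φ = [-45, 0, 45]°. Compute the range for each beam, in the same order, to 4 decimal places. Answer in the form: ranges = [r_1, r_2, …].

beam 1: φ=-45°, α=15°
  dir = (cos 15°, sin 15°) = (0.9659, 0.2588); from cell (1,1)
  next x-line at t=0.7765, next y-line at t=2.7819; Δt_x=1.0353, Δt_y=3.8637
    x: enter (2,1) at t=0.7765
    x: enter (3,1) at t=1.8117
    y: enter (3,2) at t=2.7819
    x: enter (4,2) at t=2.8470
    x: enter (5,2) at t=3.8823
    x: enter (6,2) at t=4.9176 ← occupied
  → r_1 = 4.9176
beam 2: φ=0°, α=60°
  dir = (cos 60°, sin 60°) = (0.5000, 0.8660); from cell (1,1)
  next x-line at t=1.5000, next y-line at t=0.8314; Δt_x=2.0000, Δt_y=1.1547
    y: enter (1,2) at t=0.8314
    x: enter (2,2) at t=1.5000 ← occupied
  → r_2 = 1.5000
beam 3: φ=45°, α=105°
  dir = (cos 105°, sin 105°) = (-0.2588, 0.9659); from cell (1,1)
  next x-line at t=0.9659, next y-line at t=0.7454; Δt_x=3.8637, Δt_y=1.0353
    y: enter (1,2) at t=0.7454
    x: enter (0,2) at t=0.9659 ← occupied
  → r_3 = 0.9659

ranges = [4.9176, 1.5000, 0.9659]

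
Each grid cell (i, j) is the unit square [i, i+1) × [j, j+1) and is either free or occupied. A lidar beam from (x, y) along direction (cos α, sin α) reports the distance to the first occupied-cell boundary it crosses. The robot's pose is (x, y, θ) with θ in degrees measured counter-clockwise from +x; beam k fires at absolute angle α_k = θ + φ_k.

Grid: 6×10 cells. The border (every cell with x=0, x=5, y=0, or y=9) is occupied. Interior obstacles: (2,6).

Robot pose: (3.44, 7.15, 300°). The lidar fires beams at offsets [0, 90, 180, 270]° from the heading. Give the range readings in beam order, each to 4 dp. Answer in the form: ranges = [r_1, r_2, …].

ranges = [3.1200, 1.8013, 2.1362, 0.5081]

beam 1: φ=0°, α=300°
  direction (0.5000, -0.8660); cell (3,7); t to first gridline: x 1.1200, y 0.1732 (then +2.0000 / +1.1547)
    (3,6) via y @ 0.1732
    (4,6) via x @ 1.1200
    (4,5) via y @ 1.3279
    (4,4) via y @ 2.4826
    (5,4) via x @ 3.1200  # hit
  → r_1 = 3.1200
beam 2: φ=90°, α=30°
  direction (0.8660, 0.5000); cell (3,7); t to first gridline: x 0.6466, y 1.7000 (then +1.1547 / +2.0000)
    (4,7) via x @ 0.6466
    (4,8) via y @ 1.7000
    (5,8) via x @ 1.8013  # hit
  → r_2 = 1.8013
beam 3: φ=180°, α=120°
  direction (-0.5000, 0.8660); cell (3,7); t to first gridline: x 0.8800, y 0.9815 (then +2.0000 / +1.1547)
    (2,7) via x @ 0.8800
    (2,8) via y @ 0.9815
    (2,9) via y @ 2.1362  # hit
  → r_3 = 2.1362
beam 4: φ=270°, α=210°
  direction (-0.8660, -0.5000); cell (3,7); t to first gridline: x 0.5081, y 0.3000 (then +1.1547 / +2.0000)
    (3,6) via y @ 0.3000
    (2,6) via x @ 0.5081  # hit
  → r_4 = 0.5081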